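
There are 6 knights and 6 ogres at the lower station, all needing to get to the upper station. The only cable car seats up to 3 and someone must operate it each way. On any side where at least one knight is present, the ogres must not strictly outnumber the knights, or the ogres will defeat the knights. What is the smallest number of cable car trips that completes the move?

impossible

Following every safe sequence of crossings from the start, the most of the 12 that can be at the upper station as the cable car arrives there on crossings 1, 3, 5 is 3, 5, 6 respectively; the best ever achieved is 6 of 12.
From crossing 7 on, no configuration arises that was not already reachable earlier: only 17 distinct safe configurations (who is on which side, and where the cable car is) can ever be reached, none of them has everyone across, and every continuation just revisits them. They are: 0 knights + 0 ogres across (cable car back at the start); 0 knights + 1 ogre across (cable car there); 0 knights + 1 ogre across (cable car back at the start); 0 knights + 2 ogres across (cable car there); 0 knights + 2 ogres across (cable car back at the start); 0 knights + 3 ogres across (cable car there); 0 knights + 3 ogres across (cable car back at the start); 0 knights + 4 ogres across (cable car there); 0 knights + 4 ogres across (cable car back at the start); 0 knights + 5 ogres across (cable car there); 0 knights + 5 ogres across (cable car back at the start); 0 knights + 6 ogres across (cable car there); 1 knight + 1 ogre across (cable car there); 1 knight + 1 ogre across (cable car back at the start); 2 knights + 2 ogres across (cable car there); 2 knights + 2 ogres across (cable car back at the start); 3 knights + 3 ogres across (cable car there). So no valid plan exists.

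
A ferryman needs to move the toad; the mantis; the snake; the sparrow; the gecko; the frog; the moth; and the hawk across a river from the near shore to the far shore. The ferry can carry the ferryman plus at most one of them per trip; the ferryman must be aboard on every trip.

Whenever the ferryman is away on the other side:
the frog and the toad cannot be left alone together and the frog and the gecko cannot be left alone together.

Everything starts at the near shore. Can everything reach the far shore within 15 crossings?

Counting alone: the ferryman can take at most 1 across per trip to the far shore, so moving all 8 needs at least 8 loaded trips out, with a return between consecutive ones — at least 15 crossings.
The safety rule pushes this higher. Following every safe sequence of crossings, the most of the 8 that can be at the far shore as the ferry arrives there on crossing 15 is 7 — never all 8.
So the move cannot be finished within 15 crossings. (The shortest complete plan takes 17:)
1. Ferryman goes to the far shore with the frog.
2. Ferryman goes back to the near shore alone.
3. Ferryman goes to the far shore with the toad.
4. Ferryman goes back to the near shore with the frog.
5. Ferryman goes to the far shore with the gecko.
6. Ferryman goes back to the near shore alone.
7. Ferryman goes to the far shore with the mantis.
8. Ferryman goes back to the near shore alone.
9. Ferryman goes to the far shore with the snake.
10. Ferryman goes back to the near shore alone.
11. Ferryman goes to the far shore with the sparrow.
12. Ferryman goes back to the near shore alone.
13. Ferryman goes to the far shore with the moth.
14. Ferryman goes back to the near shore alone.
15. Ferryman goes to the far shore with the hawk.
16. Ferryman goes back to the near shore alone.
17. Ferryman goes to the far shore with the frog.

No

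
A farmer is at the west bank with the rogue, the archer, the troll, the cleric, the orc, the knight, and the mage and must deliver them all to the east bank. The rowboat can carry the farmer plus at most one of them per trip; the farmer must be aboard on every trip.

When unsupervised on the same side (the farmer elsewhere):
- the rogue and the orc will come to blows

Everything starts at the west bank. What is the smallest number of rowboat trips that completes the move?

Counting alone: the farmer can take at most 1 across per trip to the east bank, so moving all 7 needs at least 7 loaded trips out, with a return between consecutive ones — at least 13 crossings.
The plan below uses exactly 13 crossings, so it is optimal:
1. Farmer goes to the east bank with the rogue.  [the west bank: the archer, the cleric, the knight, the mage, the orc, the troll | the east bank: the rogue]
2. Farmer goes back to the west bank alone.  [the west bank: the archer, the cleric, the knight, the mage, the orc, the troll | the east bank: the rogue]
3. Farmer goes to the east bank with the archer.  [the west bank: the cleric, the knight, the mage, the orc, the troll | the east bank: the archer, the rogue]
4. Farmer goes back to the west bank alone.  [the west bank: the cleric, the knight, the mage, the orc, the troll | the east bank: the archer, the rogue]
5. Farmer goes to the east bank with the troll.  [the west bank: the cleric, the knight, the mage, the orc | the east bank: the archer, the rogue, the troll]
6. Farmer goes back to the west bank alone.  [the west bank: the cleric, the knight, the mage, the orc | the east bank: the archer, the rogue, the troll]
7. Farmer goes to the east bank with the cleric.  [the west bank: the knight, the mage, the orc | the east bank: the archer, the cleric, the rogue, the troll]
8. Farmer goes back to the west bank alone.  [the west bank: the knight, the mage, the orc | the east bank: the archer, the cleric, the rogue, the troll]
9. Farmer goes to the east bank with the knight.  [the west bank: the mage, the orc | the east bank: the archer, the cleric, the knight, the rogue, the troll]
10. Farmer goes back to the west bank alone.  [the west bank: the mage, the orc | the east bank: the archer, the cleric, the knight, the rogue, the troll]
11. Farmer goes to the east bank with the mage.  [the west bank: the orc | the east bank: the archer, the cleric, the knight, the mage, the rogue, the troll]
12. Farmer goes back to the west bank alone.  [the west bank: the orc | the east bank: the archer, the cleric, the knight, the mage, the rogue, the troll]
13. Farmer goes to the east bank with the orc.  [the west bank: — | the east bank: the archer, the cleric, the knight, the mage, the orc, the rogue, the troll]

13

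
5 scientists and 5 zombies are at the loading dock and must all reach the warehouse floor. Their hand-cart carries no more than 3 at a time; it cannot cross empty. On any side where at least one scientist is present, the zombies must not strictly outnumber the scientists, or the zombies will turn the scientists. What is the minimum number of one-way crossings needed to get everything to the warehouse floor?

11

Counting alone: each trip to the warehouse floor takes at most 3 across and each return brings at least 1 back, so after t trips out (and t−1 returns) at most 3t − (t−1) of the 10 are across; that first reaches 10 at t = 5, so at least 9 crossings are needed.
The safety rule pushes this higher. Following every safe sequence of crossings, the most of the 10 that can be at the warehouse floor as the hand-cart arrives there on crossing 9 is 9 — never all 10.
So no plan with fewer than 11 crossings exists, and this one achieves 11:
1. 2 zombies → the warehouse floor.  (the loading dock: 5S 3Z; the warehouse floor: 0S 2Z)
2. 1 zombie ← the loading dock.  (the loading dock: 5S 4Z; the warehouse floor: 0S 1Z)
3. 3 zombies → the warehouse floor.  (the loading dock: 5S 1Z; the warehouse floor: 0S 4Z)
4. 1 zombie ← the loading dock.  (the loading dock: 5S 2Z; the warehouse floor: 0S 3Z)
5. 3 scientists → the warehouse floor.  (the loading dock: 2S 2Z; the warehouse floor: 3S 3Z)
6. 1 scientist and 1 zombie ← the loading dock.  (the loading dock: 3S 3Z; the warehouse floor: 2S 2Z)
7. 3 scientists → the warehouse floor.  (the loading dock: 0S 3Z; the warehouse floor: 5S 2Z)
8. 1 zombie ← the loading dock.  (the loading dock: 0S 4Z; the warehouse floor: 5S 1Z)
9. 2 zombies → the warehouse floor.  (the loading dock: 0S 2Z; the warehouse floor: 5S 3Z)
10. 1 zombie ← the loading dock.  (the loading dock: 0S 3Z; the warehouse floor: 5S 2Z)
11. 3 zombies → the warehouse floor.  (the loading dock: 0S 0Z; the warehouse floor: 5S 5Z)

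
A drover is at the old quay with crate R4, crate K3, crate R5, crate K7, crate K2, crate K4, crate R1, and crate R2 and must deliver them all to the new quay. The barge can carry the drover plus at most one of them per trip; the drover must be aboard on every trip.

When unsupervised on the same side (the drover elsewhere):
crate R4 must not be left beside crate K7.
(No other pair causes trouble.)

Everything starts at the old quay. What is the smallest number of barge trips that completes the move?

Counting alone: the drover can take at most 1 across per trip to the new quay, so moving all 8 needs at least 8 loaded trips out, with a return between consecutive ones — at least 15 crossings.
The plan below uses exactly 15 crossings, so it is optimal:
1. Drover goes to the new quay with crate R4.
2. Drover goes back to the old quay alone.
3. Drover goes to the new quay with crate K3.
4. Drover goes back to the old quay alone.
5. Drover goes to the new quay with crate R5.
6. Drover goes back to the old quay alone.
7. Drover goes to the new quay with crate K2.
8. Drover goes back to the old quay alone.
9. Drover goes to the new quay with crate K4.
10. Drover goes back to the old quay alone.
11. Drover goes to the new quay with crate R1.
12. Drover goes back to the old quay alone.
13. Drover goes to the new quay with crate R2.
14. Drover goes back to the old quay alone.
15. Drover goes to the new quay with crate K7.

15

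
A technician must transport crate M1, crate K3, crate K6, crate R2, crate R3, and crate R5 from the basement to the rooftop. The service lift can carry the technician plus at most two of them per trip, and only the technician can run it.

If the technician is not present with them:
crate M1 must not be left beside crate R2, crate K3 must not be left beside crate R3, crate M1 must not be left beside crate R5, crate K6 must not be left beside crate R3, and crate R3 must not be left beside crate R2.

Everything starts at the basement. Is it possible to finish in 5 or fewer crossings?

No

Counting alone: the technician can take at most 2 across per trip to the rooftop, so moving all 6 needs at least 3 loaded trips out, with a return between consecutive ones — at least 5 crossings.
The safety rule pushes this higher. Following every safe sequence of crossings, the most of the 6 that can be at the rooftop as the service lift arrives there on crossing 5 is 5 — never all 6.
So the move cannot be finished within 5 crossings. (The shortest complete plan takes 7:)
1. Technician goes to the rooftop with crate M1 and crate R3.  [the basement: crate K3, crate K6, crate R2, crate R5 | the rooftop: crate M1, crate R3]
2. Technician goes back to the basement alone.  [the basement: crate K3, crate K6, crate R2, crate R5 | the rooftop: crate M1, crate R3]
3. Technician goes to the rooftop with crate K3 and crate K6.  [the basement: crate R2, crate R5 | the rooftop: crate K3, crate K6, crate M1, crate R3]
4. Technician goes back to the basement with crate R3.  [the basement: crate R2, crate R3, crate R5 | the rooftop: crate K3, crate K6, crate M1]
5. Technician goes to the rooftop with crate R2 and crate R5.  [the basement: crate R3 | the rooftop: crate K3, crate K6, crate M1, crate R2, crate R5]
6. Technician goes back to the basement with crate M1.  [the basement: crate M1, crate R3 | the rooftop: crate K3, crate K6, crate R2, crate R5]
7. Technician goes to the rooftop with crate M1 and crate R3.  [the basement: — | the rooftop: crate K3, crate K6, crate M1, crate R2, crate R3, crate R5]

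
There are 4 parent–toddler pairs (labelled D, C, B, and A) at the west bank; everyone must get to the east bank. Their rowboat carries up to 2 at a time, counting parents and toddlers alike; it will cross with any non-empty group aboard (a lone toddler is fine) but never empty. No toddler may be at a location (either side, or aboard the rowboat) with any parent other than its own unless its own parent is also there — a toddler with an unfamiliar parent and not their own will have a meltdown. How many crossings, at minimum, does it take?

impossible

Following every safe sequence of crossings from the start, the most of the 8 that can be at the east bank as the rowboat arrives there on crossings 1, 3, 5 is 2, 3, 4 respectively; the best ever achieved is 4 of 8.
From crossing 7 on, no configuration arises that was not already reachable earlier: only 44 distinct safe configurations (who is on which side, and where the rowboat is) can ever be reached, none of them has everyone across, and every continuation just revisits them. So no valid plan exists.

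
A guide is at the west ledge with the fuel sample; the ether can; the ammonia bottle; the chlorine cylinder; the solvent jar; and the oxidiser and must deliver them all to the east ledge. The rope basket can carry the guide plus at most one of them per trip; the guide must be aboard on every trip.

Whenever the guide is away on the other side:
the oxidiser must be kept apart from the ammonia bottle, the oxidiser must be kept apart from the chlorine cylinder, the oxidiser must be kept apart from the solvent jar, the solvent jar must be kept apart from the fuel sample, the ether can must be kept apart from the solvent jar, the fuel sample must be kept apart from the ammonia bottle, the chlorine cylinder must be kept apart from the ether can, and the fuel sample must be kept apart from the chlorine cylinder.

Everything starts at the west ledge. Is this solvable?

No

Whatever the first load, the items left behind include a forbidden pair without the guide. No opening move is safe, so no plan exists.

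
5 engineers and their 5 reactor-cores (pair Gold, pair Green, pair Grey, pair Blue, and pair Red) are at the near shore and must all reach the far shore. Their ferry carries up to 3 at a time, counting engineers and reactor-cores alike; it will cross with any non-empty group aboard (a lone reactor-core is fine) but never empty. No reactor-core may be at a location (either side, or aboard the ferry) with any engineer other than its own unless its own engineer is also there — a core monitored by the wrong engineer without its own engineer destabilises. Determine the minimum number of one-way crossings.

Counting alone: each trip to the far shore takes at most 3 across and each return brings at least 1 back, so after t trips out (and t−1 returns) at most 3t − (t−1) of the 10 are across; that first reaches 10 at t = 5, so at least 9 crossings are needed.
The safety rule pushes this higher. Following every safe sequence of crossings, the most of the 10 that can be at the far shore as the ferry arrives there on crossing 9 is 9 — never all 10.
So no plan with fewer than 11 crossings exists, and this one achieves 11:
1. engineer Gold and reactor-core Gold cross → the far shore.
2. engineer Gold crosses ← the near shore.
3. reactor-core Blue, reactor-core Green, and reactor-core Grey cross → the far shore.
4. reactor-core Gold crosses ← the near shore.
5. engineer Blue, engineer Green, and engineer Grey cross → the far shore.
6. engineer Green and reactor-core Green cross ← the near shore.
7. engineer Gold, engineer Green, and engineer Red cross → the far shore.
8. reactor-core Grey crosses ← the near shore.
9. reactor-core Gold and reactor-core Green cross → the far shore.
10. reactor-core Gold crosses ← the near shore.
11. reactor-core Gold, reactor-core Grey, and reactor-core Red cross → the far shore.

11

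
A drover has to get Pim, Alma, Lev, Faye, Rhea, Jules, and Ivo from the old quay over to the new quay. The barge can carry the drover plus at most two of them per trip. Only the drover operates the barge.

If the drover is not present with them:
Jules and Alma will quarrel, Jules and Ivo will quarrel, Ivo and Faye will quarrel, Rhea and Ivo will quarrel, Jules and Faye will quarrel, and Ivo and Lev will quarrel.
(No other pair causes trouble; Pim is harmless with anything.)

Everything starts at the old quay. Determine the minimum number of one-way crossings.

11

Counting alone: the drover can take at most 2 across per trip to the new quay, so moving all 7 needs at least 4 loaded trips out, with a return between consecutive ones — at least 7 crossings.
The safety rule pushes this higher. Following every safe sequence of crossings, the most of the 7 that can be at the new quay as the barge arrives there on crossings 7, 9 is 5, 6 respectively — never all 7.
So no plan with fewer than 11 crossings exists, and this one achieves 11:
1. Drover goes to the new quay with Ivo and Jules.  [the old quay: Alma, Faye, Lev, Pim, Rhea | the new quay: Ivo, Jules]
2. Drover goes back to the old quay with Jules.  [the old quay: Alma, Faye, Jules, Lev, Pim, Rhea | the new quay: Ivo]
3. Drover goes to the new quay with Jules and Pim.  [the old quay: Alma, Faye, Lev, Rhea | the new quay: Ivo, Jules, Pim]
4. Drover goes back to the old quay with Jules.  [the old quay: Alma, Faye, Jules, Lev, Rhea | the new quay: Ivo, Pim]
5. Drover goes to the new quay with Alma and Faye.  [the old quay: Jules, Lev, Rhea | the new quay: Alma, Faye, Ivo, Pim]
6. Drover goes back to the old quay with Faye.  [the old quay: Faye, Jules, Lev, Rhea | the new quay: Alma, Ivo, Pim]
7. Drover goes to the new quay with Faye and Lev.  [the old quay: Jules, Rhea | the new quay: Alma, Faye, Ivo, Lev, Pim]
8. Drover goes back to the old quay with Ivo.  [the old quay: Ivo, Jules, Rhea | the new quay: Alma, Faye, Lev, Pim]
9. Drover goes to the new quay with Jules and Rhea.  [the old quay: Ivo | the new quay: Alma, Faye, Jules, Lev, Pim, Rhea]
10. Drover goes back to the old quay with Jules.  [the old quay: Ivo, Jules | the new quay: Alma, Faye, Lev, Pim, Rhea]
11. Drover goes to the new quay with Ivo and Jules.  [the old quay: — | the new quay: Alma, Faye, Ivo, Jules, Lev, Pim, Rhea]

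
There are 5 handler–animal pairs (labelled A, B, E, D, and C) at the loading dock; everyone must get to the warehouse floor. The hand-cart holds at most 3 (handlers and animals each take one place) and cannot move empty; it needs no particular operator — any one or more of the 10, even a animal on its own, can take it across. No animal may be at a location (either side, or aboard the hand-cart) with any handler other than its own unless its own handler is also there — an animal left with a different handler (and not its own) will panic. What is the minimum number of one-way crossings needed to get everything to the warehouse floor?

Counting alone: each trip to the warehouse floor takes at most 3 across and each return brings at least 1 back, so after t trips out (and t−1 returns) at most 3t − (t−1) of the 10 are across; that first reaches 10 at t = 5, so at least 9 crossings are needed.
The safety rule pushes this higher. Following every safe sequence of crossings, the most of the 10 that can be at the warehouse floor as the hand-cart arrives there on crossing 9 is 9 — never all 10.
So no plan with fewer than 11 crossings exists, and this one achieves 11:
1. animal A and handler A cross → the warehouse floor.
2. handler A crosses ← the loading dock.
3. animal B, animal D, and animal E cross → the warehouse floor.
4. animal A crosses ← the loading dock.
5. handler B, handler D, and handler E cross → the warehouse floor.
6. animal B and handler B cross ← the loading dock.
7. handler A, handler B, and handler C cross → the warehouse floor.
8. animal E crosses ← the loading dock.
9. animal A and animal B cross → the warehouse floor.
10. animal A crosses ← the loading dock.
11. animal A, animal C, and animal E cross → the warehouse floor.

11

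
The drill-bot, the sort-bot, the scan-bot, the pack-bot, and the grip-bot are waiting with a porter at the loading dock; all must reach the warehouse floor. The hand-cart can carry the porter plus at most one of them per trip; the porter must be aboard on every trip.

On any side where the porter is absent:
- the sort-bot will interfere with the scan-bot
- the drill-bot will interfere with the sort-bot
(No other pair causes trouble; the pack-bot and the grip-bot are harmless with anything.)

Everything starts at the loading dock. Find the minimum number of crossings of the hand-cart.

11

Counting alone: the porter can take at most 1 across per trip to the warehouse floor, so moving all 5 needs at least 5 loaded trips out, with a return between consecutive ones — at least 9 crossings.
The safety rule pushes this higher. Following every safe sequence of crossings, the most of the 5 that can be at the warehouse floor as the hand-cart arrives there on crossing 9 is 4 — never all 5.
So no plan with fewer than 11 crossings exists, and this one achieves 11:
1. Porter goes to the warehouse floor with the sort-bot.  [the loading dock: the drill-bot, the grip-bot, the pack-bot, the scan-bot | the warehouse floor: the sort-bot]
2. Porter goes back to the loading dock alone.  [the loading dock: the drill-bot, the grip-bot, the pack-bot, the scan-bot | the warehouse floor: the sort-bot]
3. Porter goes to the warehouse floor with the drill-bot.  [the loading dock: the grip-bot, the pack-bot, the scan-bot | the warehouse floor: the drill-bot, the sort-bot]
4. Porter goes back to the loading dock with the sort-bot.  [the loading dock: the grip-bot, the pack-bot, the scan-bot, the sort-bot | the warehouse floor: the drill-bot]
5. Porter goes to the warehouse floor with the scan-bot.  [the loading dock: the grip-bot, the pack-bot, the sort-bot | the warehouse floor: the drill-bot, the scan-bot]
6. Porter goes back to the loading dock alone.  [the loading dock: the grip-bot, the pack-bot, the sort-bot | the warehouse floor: the drill-bot, the scan-bot]
7. Porter goes to the warehouse floor with the pack-bot.  [the loading dock: the grip-bot, the sort-bot | the warehouse floor: the drill-bot, the pack-bot, the scan-bot]
8. Porter goes back to the loading dock alone.  [the loading dock: the grip-bot, the sort-bot | the warehouse floor: the drill-bot, the pack-bot, the scan-bot]
9. Porter goes to the warehouse floor with the grip-bot.  [the loading dock: the sort-bot | the warehouse floor: the drill-bot, the grip-bot, the pack-bot, the scan-bot]
10. Porter goes back to the loading dock alone.  [the loading dock: the sort-bot | the warehouse floor: the drill-bot, the grip-bot, the pack-bot, the scan-bot]
11. Porter goes to the warehouse floor with the sort-bot.  [the loading dock: — | the warehouse floor: the drill-bot, the grip-bot, the pack-bot, the scan-bot, the sort-bot]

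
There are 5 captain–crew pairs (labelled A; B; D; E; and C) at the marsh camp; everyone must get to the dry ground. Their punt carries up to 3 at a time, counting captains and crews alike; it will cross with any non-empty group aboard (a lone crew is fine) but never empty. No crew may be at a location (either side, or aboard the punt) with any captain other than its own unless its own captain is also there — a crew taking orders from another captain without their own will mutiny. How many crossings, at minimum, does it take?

11

Counting alone: each trip to the dry ground takes at most 3 across and each return brings at least 1 back, so after t trips out (and t−1 returns) at most 3t − (t−1) of the 10 are across; that first reaches 10 at t = 5, so at least 9 crossings are needed.
The safety rule pushes this higher. Following every safe sequence of crossings, the most of the 10 that can be at the dry ground as the punt arrives there on crossing 9 is 9 — never all 10.
So no plan with fewer than 11 crossings exists, and this one achieves 11:
1. captain A and crew A cross → the dry ground.
2. captain A crosses ← the marsh camp.
3. crew B, crew D, and crew E cross → the dry ground.
4. crew A crosses ← the marsh camp.
5. captain B, captain D, and captain E cross → the dry ground.
6. captain B and crew B cross ← the marsh camp.
7. captain A, captain B, and captain C cross → the dry ground.
8. crew D crosses ← the marsh camp.
9. crew A and crew B cross → the dry ground.
10. crew A crosses ← the marsh camp.
11. crew A, crew C, and crew D cross → the dry ground.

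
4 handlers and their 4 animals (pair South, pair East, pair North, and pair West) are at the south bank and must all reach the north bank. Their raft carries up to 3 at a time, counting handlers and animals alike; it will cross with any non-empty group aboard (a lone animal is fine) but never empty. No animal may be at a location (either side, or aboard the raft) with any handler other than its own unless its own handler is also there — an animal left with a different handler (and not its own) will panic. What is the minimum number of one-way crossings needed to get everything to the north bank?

9

Counting alone: each trip to the north bank takes at most 3 across and each return brings at least 1 back, so after t trips out (and t−1 returns) at most 3t − (t−1) of the 8 are across; that first reaches 8 at t = 4, so at least 7 crossings are needed.
The safety rule pushes this higher. Following every safe sequence of crossings, the most of the 8 that can be at the north bank as the raft arrives there on crossing 7 is 7 — never all 8.
So no plan with fewer than 9 crossings exists, and this one achieves 9:
1. animal South and handler South cross → the north bank.
2. handler South crosses ← the south bank.
3. animal East, handler East, and handler South cross → the north bank.
4. animal South and handler South cross ← the south bank.
5. handler North, handler South, and handler West cross → the north bank.
6. animal East crosses ← the south bank.
7. animal East and animal South cross → the north bank.
8. animal South crosses ← the south bank.
9. animal North, animal South, and animal West cross → the north bank.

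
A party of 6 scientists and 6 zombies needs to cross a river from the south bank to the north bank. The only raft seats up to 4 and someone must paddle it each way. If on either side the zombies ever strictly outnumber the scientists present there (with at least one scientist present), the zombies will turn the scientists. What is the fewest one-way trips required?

Counting alone: each trip to the north bank takes at most 4 across and each return brings at least 1 back, so after t trips out (and t−1 returns) at most 4t − (t−1) of the 12 are across; that first reaches 12 at t = 4, so at least 7 crossings are needed.
The safety rule pushes this higher. Following every safe sequence of crossings, the most of the 12 that can be at the north bank as the raft arrives there on crossing 7 is 11 — never all 12.
So no plan with fewer than 9 crossings exists, and this one achieves 9:
1. 2 zombies → the north bank.  (the south bank: 6S 4Z; the north bank: 0S 2Z)
2. 1 zombie ← the south bank.  (the south bank: 6S 5Z; the north bank: 0S 1Z)
3. 4 zombies → the north bank.  (the south bank: 6S 1Z; the north bank: 0S 5Z)
4. 1 zombie ← the south bank.  (the south bank: 6S 2Z; the north bank: 0S 4Z)
5. 4 scientists → the north bank.  (the south bank: 2S 2Z; the north bank: 4S 4Z)
6. 1 scientist and 1 zombie ← the south bank.  (the south bank: 3S 3Z; the north bank: 3S 3Z)
7. 2 scientists and 2 zombies → the north bank.  (the south bank: 1S 1Z; the north bank: 5S 5Z)
8. 1 scientist and 1 zombie ← the south bank.  (the south bank: 2S 2Z; the north bank: 4S 4Z)
9. 2 scientists and 2 zombies → the north bank.  (the south bank: 0S 0Z; the north bank: 6S 6Z)

9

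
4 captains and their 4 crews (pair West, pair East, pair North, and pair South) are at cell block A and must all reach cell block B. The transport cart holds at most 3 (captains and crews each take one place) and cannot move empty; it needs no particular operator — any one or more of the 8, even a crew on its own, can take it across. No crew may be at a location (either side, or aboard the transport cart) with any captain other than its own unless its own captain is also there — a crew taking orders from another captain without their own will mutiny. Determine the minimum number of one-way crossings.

Counting alone: each trip to cell block B takes at most 3 across and each return brings at least 1 back, so after t trips out (and t−1 returns) at most 3t − (t−1) of the 8 are across; that first reaches 8 at t = 4, so at least 7 crossings are needed.
The safety rule pushes this higher. Following every safe sequence of crossings, the most of the 8 that can be at cell block B as the transport cart arrives there on crossing 7 is 7 — never all 8.
So no plan with fewer than 9 crossings exists, and this one achieves 9:
1. captain West and crew West cross → cell block B.
2. captain West crosses ← cell block A.
3. captain East, captain West, and crew East cross → cell block B.
4. captain West and crew West cross ← cell block A.
5. captain North, captain South, and captain West cross → cell block B.
6. crew East crosses ← cell block A.
7. crew East and crew West cross → cell block B.
8. crew West crosses ← cell block A.
9. crew North, crew South, and crew West cross → cell block B.

9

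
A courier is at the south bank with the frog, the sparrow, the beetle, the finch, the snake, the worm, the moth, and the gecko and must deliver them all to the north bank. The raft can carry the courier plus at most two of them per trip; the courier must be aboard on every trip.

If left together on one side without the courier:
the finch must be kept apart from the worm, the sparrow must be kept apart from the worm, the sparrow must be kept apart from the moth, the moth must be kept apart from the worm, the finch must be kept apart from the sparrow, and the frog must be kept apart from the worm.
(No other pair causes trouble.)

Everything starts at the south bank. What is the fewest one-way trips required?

Counting alone: the courier can take at most 2 across per trip to the north bank, so moving all 8 needs at least 4 loaded trips out, with a return between consecutive ones — at least 7 crossings.
The safety rule pushes this higher. Following every safe sequence of crossings, the most of the 8 that can be at the north bank as the raft arrives there on crossings 7, 9, 11 is 5, 6, 7 respectively — never all 8.
So no plan with fewer than 13 crossings exists, and this one achieves 13:
1. Courier goes to the north bank with the sparrow and the worm.
2. Courier goes back to the south bank with the sparrow.
3. Courier goes to the north bank with the frog and the sparrow.
4. Courier goes back to the south bank with the worm.
5. Courier goes to the north bank with the beetle and the worm.
6. Courier goes back to the south bank with the worm.
7. Courier goes to the north bank with the finch and the moth.
8. Courier goes back to the south bank with the sparrow.
9. Courier goes to the north bank with the snake and the sparrow.
10. Courier goes back to the south bank with the sparrow.
11. Courier goes to the north bank with the gecko and the sparrow.
12. Courier goes back to the south bank with the sparrow.
13. Courier goes to the north bank with the sparrow and the worm.

13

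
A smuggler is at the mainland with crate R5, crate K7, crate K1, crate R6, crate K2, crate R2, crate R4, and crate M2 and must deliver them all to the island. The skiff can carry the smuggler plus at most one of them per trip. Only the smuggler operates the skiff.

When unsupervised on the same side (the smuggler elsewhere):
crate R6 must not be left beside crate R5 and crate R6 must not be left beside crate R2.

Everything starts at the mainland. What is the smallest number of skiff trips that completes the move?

17

Counting alone: the smuggler can take at most 1 across per trip to the island, so moving all 8 needs at least 8 loaded trips out, with a return between consecutive ones — at least 15 crossings.
The safety rule pushes this higher. Following every safe sequence of crossings, the most of the 8 that can be at the island as the skiff arrives there on crossing 15 is 7 — never all 8.
So no plan with fewer than 17 crossings exists, and this one achieves 17:
1. Smuggler goes to the island with crate R6.  [the mainland: crate K1, crate K2, crate K7, crate M2, crate R2, crate R4, crate R5 | the island: crate R6]
2. Smuggler goes back to the mainland alone.  [the mainland: crate K1, crate K2, crate K7, crate M2, crate R2, crate R4, crate R5 | the island: crate R6]
3. Smuggler goes to the island with crate R5.  [the mainland: crate K1, crate K2, crate K7, crate M2, crate R2, crate R4 | the island: crate R5, crate R6]
4. Smuggler goes back to the mainland with crate R6.  [the mainland: crate K1, crate K2, crate K7, crate M2, crate R2, crate R4, crate R6 | the island: crate R5]
5. Smuggler goes to the island with crate R2.  [the mainland: crate K1, crate K2, crate K7, crate M2, crate R4, crate R6 | the island: crate R2, crate R5]
6. Smuggler goes back to the mainland alone.  [the mainland: crate K1, crate K2, crate K7, crate M2, crate R4, crate R6 | the island: crate R2, crate R5]
7. Smuggler goes to the island with crate K7.  [the mainland: crate K1, crate K2, crate M2, crate R4, crate R6 | the island: crate K7, crate R2, crate R5]
8. Smuggler goes back to the mainland alone.  [the mainland: crate K1, crate K2, crate M2, crate R4, crate R6 | the island: crate K7, crate R2, crate R5]
9. Smuggler goes to the island with crate K1.  [the mainland: crate K2, crate M2, crate R4, crate R6 | the island: crate K1, crate K7, crate R2, crate R5]
10. Smuggler goes back to the mainland alone.  [the mainland: crate K2, crate M2, crate R4, crate R6 | the island: crate K1, crate K7, crate R2, crate R5]
11. Smuggler goes to the island with crate K2.  [the mainland: crate M2, crate R4, crate R6 | the island: crate K1, crate K2, crate K7, crate R2, crate R5]
12. Smuggler goes back to the mainland alone.  [the mainland: crate M2, crate R4, crate R6 | the island: crate K1, crate K2, crate K7, crate R2, crate R5]
13. Smuggler goes to the island with crate R4.  [the mainland: crate M2, crate R6 | the island: crate K1, crate K2, crate K7, crate R2, crate R4, crate R5]
14. Smuggler goes back to the mainland alone.  [the mainland: crate M2, crate R6 | the island: crate K1, crate K2, crate K7, crate R2, crate R4, crate R5]
15. Smuggler goes to the island with crate M2.  [the mainland: crate R6 | the island: crate K1, crate K2, crate K7, crate M2, crate R2, crate R4, crate R5]
16. Smuggler goes back to the mainland alone.  [the mainland: crate R6 | the island: crate K1, crate K2, crate K7, crate M2, crate R2, crate R4, crate R5]
17. Smuggler goes to the island with crate R6.  [the mainland: — | the island: crate K1, crate K2, crate K7, crate M2, crate R2, crate R4, crate R5, crate R6]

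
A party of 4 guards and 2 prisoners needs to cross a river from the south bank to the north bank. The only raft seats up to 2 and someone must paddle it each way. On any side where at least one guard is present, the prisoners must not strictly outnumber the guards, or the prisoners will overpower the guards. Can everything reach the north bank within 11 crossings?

Yes — this plan uses 9 crossings (≤ 11):
1. 2 prisoners → the north bank.  (the south bank: 4G 0P; the north bank: 0G 2P)
2. 1 prisoner ← the south bank.  (the south bank: 4G 1P; the north bank: 0G 1P)
3. 2 guards → the north bank.  (the south bank: 2G 1P; the north bank: 2G 1P)
4. 1 prisoner ← the south bank.  (the south bank: 2G 2P; the north bank: 2G 0P)
5. 2 prisoners → the north bank.  (the south bank: 2G 0P; the north bank: 2G 2P)
6. 1 prisoner ← the south bank.  (the south bank: 2G 1P; the north bank: 2G 1P)
7. 1 guard and 1 prisoner → the north bank.  (the south bank: 1G 0P; the north bank: 3G 2P)
8. 1 prisoner ← the south bank.  (the south bank: 1G 1P; the north bank: 3G 1P)
9. 1 guard and 1 prisoner → the north bank.  (the south bank: 0G 0P; the north bank: 4G 2P)

Yes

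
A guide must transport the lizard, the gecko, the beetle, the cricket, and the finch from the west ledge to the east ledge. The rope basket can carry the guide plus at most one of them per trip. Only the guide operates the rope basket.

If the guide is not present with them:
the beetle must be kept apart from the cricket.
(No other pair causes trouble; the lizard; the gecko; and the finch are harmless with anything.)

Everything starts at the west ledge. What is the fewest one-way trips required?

9

Counting alone: the guide can take at most 1 across per trip to the east ledge, so moving all 5 needs at least 5 loaded trips out, with a return between consecutive ones — at least 9 crossings.
The plan below uses exactly 9 crossings, so it is optimal:
1. Guide goes to the east ledge with the beetle.
2. Guide goes back to the west ledge alone.
3. Guide goes to the east ledge with the lizard.
4. Guide goes back to the west ledge alone.
5. Guide goes to the east ledge with the gecko.
6. Guide goes back to the west ledge alone.
7. Guide goes to the east ledge with the finch.
8. Guide goes back to the west ledge alone.
9. Guide goes to the east ledge with the cricket.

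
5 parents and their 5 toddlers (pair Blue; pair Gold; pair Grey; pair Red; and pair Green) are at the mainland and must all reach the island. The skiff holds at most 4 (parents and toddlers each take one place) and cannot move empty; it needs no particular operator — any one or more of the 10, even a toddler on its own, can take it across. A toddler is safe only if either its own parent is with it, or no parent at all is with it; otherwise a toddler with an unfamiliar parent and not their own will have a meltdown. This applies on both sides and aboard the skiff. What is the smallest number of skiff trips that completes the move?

7

Counting alone: each trip to the island takes at most 4 across and each return brings at least 1 back, so after t trips out (and t−1 returns) at most 4t − (t−1) of the 10 are across; that first reaches 10 at t = 3, so at least 5 crossings are needed.
The safety rule pushes this higher. Following every safe sequence of crossings, the most of the 10 that can be at the island as the skiff arrives there on crossing 5 is 9 — never all 10.
So no plan with fewer than 7 crossings exists, and this one achieves 7:
1. parent Blue and toddler Blue cross → the island.
2. parent Blue crosses ← the mainland.
3. toddler Gold, toddler Green, toddler Grey, and toddler Red cross → the island.
4. toddler Blue crosses ← the mainland.
5. parent Gold, parent Green, parent Grey, and parent Red cross → the island.
6. parent Gold and toddler Gold cross ← the mainland.
7. parent Blue, parent Gold, toddler Blue, and toddler Gold cross → the island.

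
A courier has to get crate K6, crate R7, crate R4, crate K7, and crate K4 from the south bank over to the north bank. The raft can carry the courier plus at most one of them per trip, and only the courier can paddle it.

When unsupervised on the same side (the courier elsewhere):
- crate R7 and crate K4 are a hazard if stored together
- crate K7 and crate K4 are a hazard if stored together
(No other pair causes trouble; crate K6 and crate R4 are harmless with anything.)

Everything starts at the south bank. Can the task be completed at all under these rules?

1. Courier goes to the north bank with crate K4.  [the south bank: crate K6, crate K7, crate R4, crate R7 | the north bank: crate K4]
2. Courier goes back to the south bank alone.  [the south bank: crate K6, crate K7, crate R4, crate R7 | the north bank: crate K4]
3. Courier goes to the north bank with crate K6.  [the south bank: crate K7, crate R4, crate R7 | the north bank: crate K4, crate K6]
4. Courier goes back to the south bank alone.  [the south bank: crate K7, crate R4, crate R7 | the north bank: crate K4, crate K6]
5. Courier goes to the north bank with crate R7.  [the south bank: crate K7, crate R4 | the north bank: crate K4, crate K6, crate R7]
6. Courier goes back to the south bank with crate K4.  [the south bank: crate K4, crate K7, crate R4 | the north bank: crate K6, crate R7]
7. Courier goes to the north bank with crate K7.  [the south bank: crate K4, crate R4 | the north bank: crate K6, crate K7, crate R7]
8. Courier goes back to the south bank alone.  [the south bank: crate K4, crate R4 | the north bank: crate K6, crate K7, crate R7]
9. Courier goes to the north bank with crate R4.  [the south bank: crate K4 | the north bank: crate K6, crate K7, crate R4, crate R7]
10. Courier goes back to the south bank alone.  [the south bank: crate K4 | the north bank: crate K6, crate K7, crate R4, crate R7]
11. Courier goes to the north bank with crate K4.  [the south bank: — | the north bank: crate K4, crate K6, crate K7, crate R4, crate R7]

Yes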